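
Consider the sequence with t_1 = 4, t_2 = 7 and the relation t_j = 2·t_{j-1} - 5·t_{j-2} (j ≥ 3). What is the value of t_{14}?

Step forward from the initial values:
t_3 = -6  t_4 = -47  t_5 = -64  …  t_{11} = -3726  t_{12} = 21913  t_{13} = 62456  t_{14} = 15347.

15347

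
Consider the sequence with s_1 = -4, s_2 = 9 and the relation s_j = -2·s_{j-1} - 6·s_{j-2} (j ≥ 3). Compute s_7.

-984

Compute successive terms:
s_3 = 6, s_4 = -66, s_5 = 96, s_6 = 204, s_7 = -984.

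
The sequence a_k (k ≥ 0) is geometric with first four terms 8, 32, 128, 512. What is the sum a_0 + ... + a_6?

43688

Common ratio r = 4.
a_k = 8·4^(k-0).
S = 8·(4^7 - 1)/(4 - 1) = 8·(16384 - 1)/(3) = 43688.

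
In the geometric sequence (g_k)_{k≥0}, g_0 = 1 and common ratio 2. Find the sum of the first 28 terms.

g_k = 1·2^(k-0).
S = 1·(2^28 - 1)/(2 - 1) = 1·(268435456 - 1)/(1) = 268435455.

268435455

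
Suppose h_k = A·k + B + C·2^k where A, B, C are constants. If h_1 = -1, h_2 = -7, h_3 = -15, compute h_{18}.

The three given values yield: A + B + 2C = -1; 2A + B + 4C = -7; 3A + B + 8C = -15.
Subtracting the first from the second: A + 2C = -6.
Subtracting the second from the third: A + 4C = -8.
Solving: C = -1, A = -4, then B = 5.
So h_k = -4·k + 5 + (-1)·2^k; at k=18 this is -262211.

-262211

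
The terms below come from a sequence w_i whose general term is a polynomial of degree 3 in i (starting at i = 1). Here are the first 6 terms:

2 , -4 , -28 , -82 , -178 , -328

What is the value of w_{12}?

1st diffs: -6, -24, -54, -96, -150.
2nd diffs: -18, -30, -42, -54.
3rd diffs: -12, -12, -12 (constant).
Newton forward-difference form: w_i = 2 + (-6)·C(i-1,1) + (-18)·C(i-1,2) + (-12)·C(i-1,3).
At i = 12: i-1 = 11, so w_{12} = 2 - 66 - 990 - 1980 = -3034.

-3034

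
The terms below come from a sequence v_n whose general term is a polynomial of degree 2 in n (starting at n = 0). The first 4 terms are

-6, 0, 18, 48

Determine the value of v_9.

480

1st diffs: 6, 18, 30.
2nd diffs: 12, 12 (constant).
Newton forward-difference form: v_n = -6 + 6·C(n,1) + 12·C(n,2).
At n = 9: n = 9, so v_9 = -6 + 54 + 432 = 480.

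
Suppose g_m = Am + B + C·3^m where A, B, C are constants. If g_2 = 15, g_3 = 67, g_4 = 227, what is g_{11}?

531411

Plug in m = 2, 3, 4: 2A + B + 9C = 15; 3A + B + 27C = 67; 4A + B + 81C = 227.
Subtracting the first from the second: A + 18C = 52.
Subtracting the second from the third: A + 54C = 160.
Solving: C = 3, A = -2, then B = -8.
Therefore g_{11} = -22 + (-8) + 3·177147 = 531411.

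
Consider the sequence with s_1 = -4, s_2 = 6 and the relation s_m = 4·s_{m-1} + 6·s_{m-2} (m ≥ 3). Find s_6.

Compute successive terms:
s_3 = 0;  s_4 = 36;  s_5 = 144;  s_6 = 792.

792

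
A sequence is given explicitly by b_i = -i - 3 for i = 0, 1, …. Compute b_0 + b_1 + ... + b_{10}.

Over i = 0..10: Σi = 55.
Total = (-1)·55 + (-3)·11 = -88.

-88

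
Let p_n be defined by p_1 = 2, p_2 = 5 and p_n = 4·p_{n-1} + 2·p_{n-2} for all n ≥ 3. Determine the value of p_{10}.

823120

p_3 = 24  p_4 = 106  p_5 = 472  p_6 = 2100  p_7 = 9344  p_8 = 41576  p_9 = 184992  p_{10} = 823120.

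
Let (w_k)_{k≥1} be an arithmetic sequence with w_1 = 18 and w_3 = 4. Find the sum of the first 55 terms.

Common difference d = (4 - 18) / (3 - 1) = -7.
w_k = 18 + (k - 1)·(-7).
w_{55} = -360; S = 55·(18 + (-360))/2 = -9405.

-9405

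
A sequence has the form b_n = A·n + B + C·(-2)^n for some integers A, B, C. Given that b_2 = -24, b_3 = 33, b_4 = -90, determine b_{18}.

-1310772

Plug in n = 2, 3, 4: 2A + B + 4C = -24; 3A + B - 8C = 33; 4A + B + 16C = -90.
Subtracting the first from the second: A - 12C = 57.
Subtracting the second from the third: A + 24C = -123.
Solving: C = -5, A = -3, then B = 2.
Therefore b_{18} = -54 + 2 + (-5)·262144 = -1310772.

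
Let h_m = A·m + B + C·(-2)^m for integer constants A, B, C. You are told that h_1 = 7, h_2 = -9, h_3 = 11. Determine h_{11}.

Plug in m = 1, 2, 3: A + B - 2C = 7; 2A + B + 4C = -9; 3A + B - 8C = 11.
Subtracting the first from the second: A + 6C = -16.
Subtracting the second from the third: A - 12C = 20.
Solving: C = -2, A = -4, then B = 7.
Hence h_{11} = -4·11 + 7 + (-2)·(-2048) = 4059.

4059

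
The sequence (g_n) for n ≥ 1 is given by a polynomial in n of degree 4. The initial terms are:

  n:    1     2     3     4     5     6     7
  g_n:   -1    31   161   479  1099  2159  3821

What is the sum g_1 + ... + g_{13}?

125749

1st diffs: 32, 130, 318, 620, 1060, 1662.
2nd diffs: 98, 188, 302, 440, 602.
3rd diffs: 90, 114, 138, 162.
4th diffs: 24, 24, 24 (constant).
So g_n = n^4 + 5n^3 - 6n^2 - 1.
Continuing: …, 6271, 9719, 14399, 20569, …, g_{13} = 38531.
Summing n = 1..13 (13 terms) gives 125749.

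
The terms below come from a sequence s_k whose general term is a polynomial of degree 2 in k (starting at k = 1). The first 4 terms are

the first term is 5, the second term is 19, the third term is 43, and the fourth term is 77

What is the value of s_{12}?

1st diffs: 14, 24, 34.
2nd diffs: 10, 10 (constant).
Newton forward-difference form: s_k = 5 + 14·C(k-1,1) + 10·C(k-1,2).
At k = 12: k-1 = 11, so s_{12} = 5 + 154 + 550 = 709.

709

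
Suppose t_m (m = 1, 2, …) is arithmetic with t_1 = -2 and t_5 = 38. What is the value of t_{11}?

98

Common difference d = (38 - (-2)) / (5 - 1) = 10.
t_m = -2 + (m - 1)·10.
t_{11} = -2 + 10·10 = 98.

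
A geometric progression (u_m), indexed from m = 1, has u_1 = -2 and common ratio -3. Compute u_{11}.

-118098

u_m = (-2)·(-3)^(m-1).
u_{11} = (-2)·(-3)^10 = -118098.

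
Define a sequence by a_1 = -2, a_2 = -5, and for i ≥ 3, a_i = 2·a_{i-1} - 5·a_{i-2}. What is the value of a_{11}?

4200

Iterate the recurrence:
a_3 = 0;  a_4 = 25;  a_5 = 50;  a_6 = -25;  a_7 = -300;  a_8 = -475;  a_9 = 550;  a_{10} = 3475;  a_{11} = 4200.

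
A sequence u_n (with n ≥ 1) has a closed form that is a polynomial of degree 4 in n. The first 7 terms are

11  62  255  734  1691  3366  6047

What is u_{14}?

1st diffs: 51, 193, 479, 957, 1675, 2681.
2nd diffs: 142, 286, 478, 718, 1006.
3rd diffs: 144, 192, 240, 288.
4th diffs: 48, 48, 48 (constant).
Newton forward-difference form: u_n = 11 + 51·C(n-1,1) + 142·C(n-1,2) + 144·C(n-1,3) + 48·C(n-1,4).
At n = 14: n-1 = 13, so u_{14} = 11 + 663 + 11076 + 41184 + 34320 = 87254.

87254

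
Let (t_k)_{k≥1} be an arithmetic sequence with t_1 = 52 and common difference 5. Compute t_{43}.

t_k = 52 + (k - 1)·5.
t_{43} = 52 + 42·5 = 262.

262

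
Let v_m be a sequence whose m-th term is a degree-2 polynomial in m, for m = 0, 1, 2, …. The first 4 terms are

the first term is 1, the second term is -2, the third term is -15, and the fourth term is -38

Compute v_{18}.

-1583

1st diffs: -3, -13, -23.
2nd diffs: -10, -10 (constant).
Newton forward-difference form: v_m = 1 + (-3)·C(m,1) + (-10)·C(m,2).
At m = 18: m = 18, so v_{18} = 1 - 54 - 1530 = -1583.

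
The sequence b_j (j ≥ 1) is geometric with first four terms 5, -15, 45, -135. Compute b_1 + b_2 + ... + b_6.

Common ratio r = -3.
b_j = 5·(-3)^(j-1).
S = 5·((-3)^6 - 1)/(-3 - 1) = 5·(729 - 1)/(-4) = -910.

-910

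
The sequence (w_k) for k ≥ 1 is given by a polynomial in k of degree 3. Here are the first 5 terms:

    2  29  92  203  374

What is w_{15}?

1st diffs: 27, 63, 111, 171.
2nd diffs: 36, 48, 60.
3rd diffs: 12, 12 (constant).
So w_k = 2k^3 + 6k^2 - 5k - 1.
Evaluating at k = 15 gives w_{15} = 8024.

8024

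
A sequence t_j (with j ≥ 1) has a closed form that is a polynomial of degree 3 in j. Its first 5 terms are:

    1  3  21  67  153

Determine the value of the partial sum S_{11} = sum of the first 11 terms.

1st diffs: 2, 18, 46, 86.
2nd diffs: 16, 28, 40.
3rd diffs: 12, 12 (constant).
Newton forward-difference form: t_j = 1 + 2·C(j-1,1) + 16·C(j-1,2) + 12·C(j-1,3).
Continuing: …, 291, 493, 771, 1137, …, t_{11} = 2181.
Summing j = 1..11 (11 terms) gives 6721.

6721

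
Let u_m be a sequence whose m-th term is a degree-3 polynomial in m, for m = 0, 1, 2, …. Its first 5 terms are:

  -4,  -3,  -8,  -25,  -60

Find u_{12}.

1st diffs: 1, -5, -17, -35.
2nd diffs: -6, -12, -18.
3rd diffs: -6, -6 (constant).
Newton forward-difference form: u_m = -4 + 1·C(m,1) + (-6)·C(m,2) + (-6)·C(m,3).
At m = 12: m = 12, so u_{12} = -4 + 12 - 396 - 1320 = -1708.

-1708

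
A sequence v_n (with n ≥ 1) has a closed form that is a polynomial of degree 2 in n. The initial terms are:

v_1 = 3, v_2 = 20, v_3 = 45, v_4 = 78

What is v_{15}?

969

1st diffs: 17, 25, 33.
2nd diffs: 8, 8 (constant).
Newton forward-difference form: v_n = 3 + 17·C(n-1,1) + 8·C(n-1,2).
At n = 15: n-1 = 14, so v_{15} = 3 + 238 + 728 = 969.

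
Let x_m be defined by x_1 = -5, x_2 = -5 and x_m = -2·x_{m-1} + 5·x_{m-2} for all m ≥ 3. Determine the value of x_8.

2605

Compute successive terms:
x_3 = -15;  x_4 = 5;  x_5 = -85;  x_6 = 195;  x_7 = -815;  x_8 = 2605.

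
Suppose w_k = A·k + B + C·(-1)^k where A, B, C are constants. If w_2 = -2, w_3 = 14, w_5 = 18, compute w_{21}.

50

At k = 2, 3, 5: 2A + B + C = -2; 3A + B - C = 14; 5A + B - C = 18.
Subtracting the first from the second: A - 2C = 16.
Subtracting the second from the third: 2A = 4.
Solving: C = -7, A = 2, then B = 1.
Hence w_{21} = 2·21 + 1 + (-7)·(-1) = 50.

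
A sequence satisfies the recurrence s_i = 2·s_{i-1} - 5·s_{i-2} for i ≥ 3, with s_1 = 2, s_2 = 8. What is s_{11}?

s_3 = 6, s_4 = -28, s_5 = -86, s_6 = -32, s_7 = 366, s_8 = 892, s_9 = -46, s_{10} = -4552, s_{11} = -8874.

-8874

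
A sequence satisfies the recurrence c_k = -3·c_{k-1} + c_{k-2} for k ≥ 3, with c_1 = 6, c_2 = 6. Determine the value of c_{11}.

Compute successive terms:
c_3 = -12  c_4 = 42  c_5 = -138  c_6 = 456  c_7 = -1506  c_8 = 4974  c_9 = -16428  c_{10} = 54258  c_{11} = -179202.

-179202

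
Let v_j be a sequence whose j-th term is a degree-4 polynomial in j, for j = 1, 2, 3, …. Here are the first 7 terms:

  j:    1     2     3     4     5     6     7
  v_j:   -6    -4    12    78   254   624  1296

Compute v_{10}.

6564

1st diffs: 2, 16, 66, 176, 370, 672.
2nd diffs: 14, 50, 110, 194, 302.
3rd diffs: 36, 60, 84, 108.
4th diffs: 24, 24, 24 (constant).
So v_j = j^4 - 4j^3 + 6j^2 - 3j - 6.
Evaluating at j = 10 gives v_{10} = 6564.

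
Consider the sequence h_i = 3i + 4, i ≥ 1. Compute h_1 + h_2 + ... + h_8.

Over i = 1..8: Σi = 36.
Total = (3)·36 + (4)·8 = 140.

140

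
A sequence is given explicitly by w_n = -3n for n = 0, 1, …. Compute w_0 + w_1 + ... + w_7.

Over n = 0..7: Σn = 28.
Total = (-3)·28 = -84.

-84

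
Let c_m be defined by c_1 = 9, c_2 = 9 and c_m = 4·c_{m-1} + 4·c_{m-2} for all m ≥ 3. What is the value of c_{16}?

52581187584

Compute successive terms:
c_3 = 72, c_4 = 324, c_5 = 1584, …, c_{13} = 467103744, c_{14} = 2255376384, c_{15} = 10889920512, c_{16} = 52581187584.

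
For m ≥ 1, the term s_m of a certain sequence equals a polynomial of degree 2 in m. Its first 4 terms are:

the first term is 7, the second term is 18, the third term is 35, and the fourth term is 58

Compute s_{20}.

1242

1st diffs: 11, 17, 23.
2nd diffs: 6, 6 (constant).
So s_m = 3m^2 + 2m + 2.
Evaluating at m = 20 gives s_{20} = 1242.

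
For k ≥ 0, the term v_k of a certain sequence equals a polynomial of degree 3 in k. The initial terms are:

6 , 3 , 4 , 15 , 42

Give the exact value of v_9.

627

1st diffs: -3, 1, 11, 27.
2nd diffs: 4, 10, 16.
3rd diffs: 6, 6 (constant).
Newton forward-difference form: v_k = 6 + (-3)·C(k,1) + 4·C(k,2) + 6·C(k,3).
At k = 9: k = 9, so v_9 = 6 - 27 + 144 + 504 = 627.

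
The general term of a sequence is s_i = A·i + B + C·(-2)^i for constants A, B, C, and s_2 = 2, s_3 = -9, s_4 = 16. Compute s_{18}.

Plug in i = 2, 3, 4: 2A + B + 4C = 2; 3A + B - 8C = -9; 4A + B + 16C = 16.
Subtracting the first from the second: A - 12C = -11.
Subtracting the second from the third: A + 24C = 25.
Solving: C = 1, A = 1, then B = -4.
So s_i = 1·i + (-4) + 1·(-2)^i; at i=18 this is 262158.

262158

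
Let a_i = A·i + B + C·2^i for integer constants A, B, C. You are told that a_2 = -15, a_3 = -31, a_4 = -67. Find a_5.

At i = 2, 3, 4: 2A + B + 4C = -15; 3A + B + 8C = -31; 4A + B + 16C = -67.
Subtracting the first from the second: A + 4C = -16.
Subtracting the second from the third: A + 8C = -36.
Solving: C = -5, A = 4, then B = -3.
Hence a_5 = 4·5 + (-3) + (-5)·32 = -143.

-143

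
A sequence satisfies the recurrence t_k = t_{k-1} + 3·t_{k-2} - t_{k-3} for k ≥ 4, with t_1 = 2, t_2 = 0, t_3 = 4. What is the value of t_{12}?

2218

Compute successive terms:
t_4 = 2, t_5 = 14, t_6 = 16, t_7 = 56, t_8 = 90, t_9 = 242, t_{10} = 456, t_{11} = 1092, t_{12} = 2218.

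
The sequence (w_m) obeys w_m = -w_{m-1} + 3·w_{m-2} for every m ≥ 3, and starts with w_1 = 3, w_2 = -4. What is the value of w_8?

-748

Applying the relation repeatedly:
w_3 = 13  w_4 = -25  w_5 = 64  w_6 = -139  w_7 = 331  w_8 = -748.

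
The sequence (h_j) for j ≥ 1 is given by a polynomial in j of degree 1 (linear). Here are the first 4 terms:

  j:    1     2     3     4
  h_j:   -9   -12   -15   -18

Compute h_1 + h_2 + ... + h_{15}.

1st diffs: -3, -3, -3 (constant).
So h_j = -3j - 6.
Continuing: …, -21, -24, -27, -30, …, h_{15} = -51.
Summing j = 1..15 (15 terms) gives -450.

-450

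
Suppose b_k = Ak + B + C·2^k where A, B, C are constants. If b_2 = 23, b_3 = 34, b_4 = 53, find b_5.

88

At k = 2, 3, 4: 2A + B + 4C = 23; 3A + B + 8C = 34; 4A + B + 16C = 53.
Subtracting the first from the second: A + 4C = 11.
Subtracting the second from the third: A + 8C = 19.
Solving: C = 2, A = 3, then B = 9.
So b_k = 3·k + 9 + 2·2^k; at k=5 this is 88.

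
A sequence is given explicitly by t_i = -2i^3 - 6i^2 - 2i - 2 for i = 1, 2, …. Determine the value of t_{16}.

t_{16} = -2·16^3 - 6·16^2 - 2·16 - 2 = -9762.

-9762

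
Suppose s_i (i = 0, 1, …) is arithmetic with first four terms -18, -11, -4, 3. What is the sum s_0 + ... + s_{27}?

2142

Common difference d = 7.
s_i = -18 + (i - 0)·7.
s_{27} = 171; S = 28·(-18 + 171)/2 = 2142.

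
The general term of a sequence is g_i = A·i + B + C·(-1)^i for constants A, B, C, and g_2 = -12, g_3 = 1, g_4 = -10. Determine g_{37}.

35

The three given values yield: 2A + B + C = -12; 3A + B - C = 1; 4A + B + C = -10.
Subtracting the first from the second: A - 2C = 13.
Subtracting the second from the third: A + 2C = -11.
Solving: C = -6, A = 1, then B = -8.
Hence g_{37} = 1·37 + (-8) + (-6)·(-1) = 35.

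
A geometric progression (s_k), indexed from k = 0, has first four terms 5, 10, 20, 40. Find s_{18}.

1310720

Common ratio r = 2.
s_k = 5·2^(k-0).
s_{18} = 5·2^18 = 1310720.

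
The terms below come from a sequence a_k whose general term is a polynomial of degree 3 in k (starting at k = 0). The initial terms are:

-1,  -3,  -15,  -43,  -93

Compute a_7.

-435

1st diffs: -2, -12, -28, -50.
2nd diffs: -10, -16, -22.
3rd diffs: -6, -6 (constant).
Newton forward-difference form: a_k = -1 + (-2)·C(k,1) + (-10)·C(k,2) + (-6)·C(k,3).
At k = 7: k = 7, so a_7 = -1 - 14 - 210 - 210 = -435.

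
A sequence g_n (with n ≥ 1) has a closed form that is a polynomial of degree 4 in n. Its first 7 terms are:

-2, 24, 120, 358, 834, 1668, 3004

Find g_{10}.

11824

1st diffs: 26, 96, 238, 476, 834, 1336.
2nd diffs: 70, 142, 238, 358, 502.
3rd diffs: 72, 96, 120, 144.
4th diffs: 24, 24, 24 (constant).
Newton forward-difference form: g_n = -2 + 26·C(n-1,1) + 70·C(n-1,2) + 72·C(n-1,3) + 24·C(n-1,4).
At n = 10: n-1 = 9, so g_{10} = -2 + 234 + 2520 + 6048 + 3024 = 11824.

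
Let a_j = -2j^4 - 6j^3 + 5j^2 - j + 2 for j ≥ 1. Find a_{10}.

-25508

a_{10} = -2·10^4 - 6·10^3 + 5·10^2 - 1·10 + 2 = -25508.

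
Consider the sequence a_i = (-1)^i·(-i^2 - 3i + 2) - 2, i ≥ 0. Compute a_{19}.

414

(-1)^19 = -1; -i^2 - 3i + 2 at i=19 is -416; so a_{19} = 414.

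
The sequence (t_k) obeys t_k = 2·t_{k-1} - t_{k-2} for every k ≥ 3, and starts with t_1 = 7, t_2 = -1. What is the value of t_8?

-49

Iterate the recurrence:
t_3 = -9  t_4 = -17  t_5 = -25  t_6 = -33  t_7 = -41  t_8 = -49.
(Characteristic roots are 1 and 1.)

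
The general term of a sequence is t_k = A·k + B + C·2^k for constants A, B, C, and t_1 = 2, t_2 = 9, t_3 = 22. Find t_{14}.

The three given values yield: A + B + 2C = 2; 2A + B + 4C = 9; 3A + B + 8C = 22.
Subtracting the first from the second: A + 2C = 7.
Subtracting the second from the third: A + 4C = 13.
Solving: C = 3, A = 1, then B = -5.
Hence t_{14} = 1·14 + (-5) + 3·16384 = 49161.

49161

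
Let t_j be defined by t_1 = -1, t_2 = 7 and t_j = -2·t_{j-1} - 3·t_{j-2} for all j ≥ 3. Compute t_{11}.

373

Iterate the recurrence:
t_3 = -11; t_4 = 1; t_5 = 31; t_6 = -65; t_7 = 37; t_8 = 121; t_9 = -353; t_{10} = 343; t_{11} = 373.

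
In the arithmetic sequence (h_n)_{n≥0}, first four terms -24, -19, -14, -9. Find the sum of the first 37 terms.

2442

Common difference d = 5.
h_n = -24 + (n - 0)·5.
h_{36} = 156; S = 37·(-24 + 156)/2 = 2442.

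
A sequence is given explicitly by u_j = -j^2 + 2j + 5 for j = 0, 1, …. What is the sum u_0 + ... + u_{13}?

Over j = 0..13: Σj = 91, Σj² = 819.
Total = (-1)·819 + (2)·91 + (5)·14 = -567.

-567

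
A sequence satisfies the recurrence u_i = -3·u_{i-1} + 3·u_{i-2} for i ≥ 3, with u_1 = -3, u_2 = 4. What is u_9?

-59373

Applying the relation repeatedly:
u_3 = -21, u_4 = 75, u_5 = -288, u_6 = 1089, u_7 = -4131, u_8 = 15660, u_9 = -59373.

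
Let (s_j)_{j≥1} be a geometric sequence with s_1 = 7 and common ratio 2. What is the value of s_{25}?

117440512

s_j = 7·2^(j-1).
s_{25} = 7·2^24 = 117440512.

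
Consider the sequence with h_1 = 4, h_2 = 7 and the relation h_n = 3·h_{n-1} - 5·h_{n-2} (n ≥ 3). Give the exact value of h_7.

76

Iterate the recurrence:
h_3 = 1, h_4 = -32, h_5 = -101, h_6 = -143, h_7 = 76.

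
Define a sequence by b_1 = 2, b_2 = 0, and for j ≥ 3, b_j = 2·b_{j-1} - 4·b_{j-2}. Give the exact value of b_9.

-512

Applying the relation repeatedly:
b_3 = -8; b_4 = -16; b_5 = 0; b_6 = 64; b_7 = 128; b_8 = 0; b_9 = -512.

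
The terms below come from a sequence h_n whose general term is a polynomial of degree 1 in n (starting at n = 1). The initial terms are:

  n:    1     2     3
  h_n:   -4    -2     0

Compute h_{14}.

1st diffs: 2, 2 (constant).
So h_n = 2n - 6.
Evaluating at n = 14 gives h_{14} = 22.

22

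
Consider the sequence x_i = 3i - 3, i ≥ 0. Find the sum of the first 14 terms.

Over i = 0..13: Σi = 91.
Total = (3)·91 + (-3)·14 = 231.

231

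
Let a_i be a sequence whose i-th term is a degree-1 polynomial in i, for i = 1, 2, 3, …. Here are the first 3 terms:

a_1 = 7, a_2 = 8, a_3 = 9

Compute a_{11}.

1st diffs: 1, 1 (constant).
So a_i = i + 6.
Evaluating at i = 11 gives a_{11} = 17.

17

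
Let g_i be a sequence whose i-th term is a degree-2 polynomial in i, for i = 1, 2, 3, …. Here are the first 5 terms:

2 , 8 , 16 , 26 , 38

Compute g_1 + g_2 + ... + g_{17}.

2210

1st diffs: 6, 8, 10, 12.
2nd diffs: 2, 2, 2 (constant).
So g_i = i^2 + 3i - 2.
Continuing: …, 52, 68, 86, 106, …, g_{17} = 338.
Summing i = 1..17 (17 terms) gives 2210.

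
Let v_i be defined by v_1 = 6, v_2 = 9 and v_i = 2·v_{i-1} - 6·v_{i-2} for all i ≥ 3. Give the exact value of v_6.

396

Compute successive terms:
v_3 = -18, v_4 = -90, v_5 = -72, v_6 = 396.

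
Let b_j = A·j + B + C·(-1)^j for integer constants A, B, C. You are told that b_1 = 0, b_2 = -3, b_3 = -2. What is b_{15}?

-14

At j = 1, 2, 3: A + B - C = 0; 2A + B + C = -3; 3A + B - C = -2.
Subtracting the first from the second: A + 2C = -3.
Subtracting the second from the third: A - 2C = 1.
Solving: C = -1, A = -1, then B = 0.
Hence b_{15} = -1·15 + 0 + (-1)·(-1) = -14.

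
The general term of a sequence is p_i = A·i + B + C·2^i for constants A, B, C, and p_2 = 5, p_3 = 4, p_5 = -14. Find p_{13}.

Write the equations: 2A + B + 4C = 5; 3A + B + 8C = 4; 5A + B + 32C = -14.
Subtracting the first from the second: A + 4C = -1.
Subtracting the second from the third: 2A + 24C = -18.
Solving: C = -1, A = 3, then B = 3.
Therefore p_{13} = 39 + 3 + (-1)·8192 = -8150.

-8150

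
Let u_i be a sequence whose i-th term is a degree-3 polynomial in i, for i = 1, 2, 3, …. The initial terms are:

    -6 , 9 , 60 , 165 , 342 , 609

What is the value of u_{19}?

20460

1st diffs: 15, 51, 105, 177, 267.
2nd diffs: 36, 54, 72, 90.
3rd diffs: 18, 18, 18 (constant).
Newton forward-difference form: u_i = -6 + 15·C(i-1,1) + 36·C(i-1,2) + 18·C(i-1,3).
At i = 19: i-1 = 18, so u_{19} = -6 + 270 + 5508 + 14688 = 20460.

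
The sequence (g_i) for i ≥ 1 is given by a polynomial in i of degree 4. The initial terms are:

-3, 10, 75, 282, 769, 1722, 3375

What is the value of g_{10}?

15594

1st diffs: 13, 65, 207, 487, 953, 1653.
2nd diffs: 52, 142, 280, 466, 700.
3rd diffs: 90, 138, 186, 234.
4th diffs: 48, 48, 48 (constant).
Newton forward-difference form: g_i = -3 + 13·C(i-1,1) + 52·C(i-1,2) + 90·C(i-1,3) + 48·C(i-1,4).
At i = 10: i-1 = 9, so g_{10} = -3 + 117 + 1872 + 7560 + 6048 = 15594.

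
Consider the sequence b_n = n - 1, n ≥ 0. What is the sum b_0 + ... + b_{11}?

Over n = 0..11: Σn = 66.
Total = (1)·66 + (-1)·12 = 54.

54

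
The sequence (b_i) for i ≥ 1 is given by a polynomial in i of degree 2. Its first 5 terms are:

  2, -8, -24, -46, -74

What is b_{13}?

-514

1st diffs: -10, -16, -22, -28.
2nd diffs: -6, -6, -6 (constant).
Newton forward-difference form: b_i = 2 + (-10)·C(i-1,1) + (-6)·C(i-1,2).
At i = 13: i-1 = 12, so b_{13} = 2 - 120 - 396 = -514.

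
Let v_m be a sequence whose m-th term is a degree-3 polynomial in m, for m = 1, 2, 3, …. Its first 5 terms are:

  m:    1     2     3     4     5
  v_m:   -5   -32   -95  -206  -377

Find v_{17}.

1st diffs: -27, -63, -111, -171.
2nd diffs: -36, -48, -60.
3rd diffs: -12, -12 (constant).
So v_m = -2m^3 - 6m^2 + 5m - 2.
Evaluating at m = 17 gives v_{17} = -11477.

-11477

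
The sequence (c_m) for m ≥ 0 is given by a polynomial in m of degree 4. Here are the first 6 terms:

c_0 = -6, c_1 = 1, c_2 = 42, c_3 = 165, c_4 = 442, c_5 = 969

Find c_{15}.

1st diffs: 7, 41, 123, 277, 527.
2nd diffs: 34, 82, 154, 250.
3rd diffs: 48, 72, 96.
4th diffs: 24, 24 (constant).
So c_m = m^4 + 2m^3 + 4m^2 - 6.
Evaluating at m = 15 gives c_{15} = 58269.

58269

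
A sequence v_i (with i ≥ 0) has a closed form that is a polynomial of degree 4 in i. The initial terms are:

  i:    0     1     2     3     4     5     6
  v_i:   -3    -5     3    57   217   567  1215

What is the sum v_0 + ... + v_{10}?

1st diffs: -2, 8, 54, 160, 350, 648.
2nd diffs: 10, 46, 106, 190, 298.
3rd diffs: 36, 60, 84, 108.
4th diffs: 24, 24, 24 (constant).
So v_i = i^4 - 2i^2 - i - 3.
Continuing: 2293, 3957, 6387, 9787.
Summing i = 0..10 (11 terms) gives 24475.

24475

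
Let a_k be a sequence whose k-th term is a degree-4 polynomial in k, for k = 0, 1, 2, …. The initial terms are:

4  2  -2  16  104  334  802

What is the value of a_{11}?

11752

1st diffs: -2, -4, 18, 88, 230, 468.
2nd diffs: -2, 22, 70, 142, 238.
3rd diffs: 24, 48, 72, 96.
4th diffs: 24, 24, 24 (constant).
So a_k = k^4 - 2k^3 - 2k^2 + k + 4.
Evaluating at k = 11 gives a_{11} = 11752.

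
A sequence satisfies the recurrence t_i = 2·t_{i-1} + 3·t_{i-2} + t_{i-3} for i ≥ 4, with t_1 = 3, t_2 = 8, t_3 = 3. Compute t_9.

7768

Step forward from the initial values:
t_4 = 33; t_5 = 83; t_6 = 268; t_7 = 818; t_8 = 2523; t_9 = 7768.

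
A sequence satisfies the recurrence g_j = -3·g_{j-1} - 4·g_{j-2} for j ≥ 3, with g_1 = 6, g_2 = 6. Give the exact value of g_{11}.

Compute successive terms:
g_3 = -42, g_4 = 102, g_5 = -138, g_6 = 6, g_7 = 534, g_8 = -1626, g_9 = 2742, g_{10} = -1722, g_{11} = -5802.

-5802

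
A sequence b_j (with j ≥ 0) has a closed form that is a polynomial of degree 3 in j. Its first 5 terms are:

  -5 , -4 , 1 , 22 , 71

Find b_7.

506

1st diffs: 1, 5, 21, 49.
2nd diffs: 4, 16, 28.
3rd diffs: 12, 12 (constant).
So b_j = 2j^3 - 4j^2 + 3j - 5.
Evaluating at j = 7 gives b_7 = 506.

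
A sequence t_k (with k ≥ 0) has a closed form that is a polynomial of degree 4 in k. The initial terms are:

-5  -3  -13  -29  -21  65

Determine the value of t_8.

1691

1st diffs: 2, -10, -16, 8, 86.
2nd diffs: -12, -6, 24, 78.
3rd diffs: 6, 30, 54.
4th diffs: 24, 24 (constant).
So t_k = k^4 - 5k^3 + 2k^2 + 4k - 5.
Evaluating at k = 8 gives t_8 = 1691.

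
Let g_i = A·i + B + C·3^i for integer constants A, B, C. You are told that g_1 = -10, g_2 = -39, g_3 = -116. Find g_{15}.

The three given values yield: A + B + 3C = -10; 2A + B + 9C = -39; 3A + B + 27C = -116.
Subtracting the first from the second: A + 6C = -29.
Subtracting the second from the third: A + 18C = -77.
Solving: C = -4, A = -5, then B = 7.
Hence g_{15} = -5·15 + 7 + (-4)·14348907 = -57395696.

-57395696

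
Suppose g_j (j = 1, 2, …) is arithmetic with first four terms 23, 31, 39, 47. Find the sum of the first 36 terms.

5868

Common difference d = 8.
g_j = 23 + (j - 1)·8.
g_{36} = 303; S = 36·(23 + 303)/2 = 5868.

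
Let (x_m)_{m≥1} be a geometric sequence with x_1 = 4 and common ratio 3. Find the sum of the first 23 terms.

188286357652

x_m = 4·3^(m-1).
S = 4·(3^23 - 1)/(3 - 1) = 4·(94143178827 - 1)/(2) = 188286357652.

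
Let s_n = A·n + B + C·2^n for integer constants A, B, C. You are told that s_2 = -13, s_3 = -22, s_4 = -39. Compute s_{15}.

-65554

At n = 2, 3, 4: 2A + B + 4C = -13; 3A + B + 8C = -22; 4A + B + 16C = -39.
Subtracting the first from the second: A + 4C = -9.
Subtracting the second from the third: A + 8C = -17.
Solving: C = -2, A = -1, then B = -3.
So s_n = -1·n + (-3) + (-2)·2^n; at n=15 this is -65554.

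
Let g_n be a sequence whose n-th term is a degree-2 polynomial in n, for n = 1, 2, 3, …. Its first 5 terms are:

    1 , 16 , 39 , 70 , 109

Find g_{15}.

939

1st diffs: 15, 23, 31, 39.
2nd diffs: 8, 8, 8 (constant).
Newton forward-difference form: g_n = 1 + 15·C(n-1,1) + 8·C(n-1,2).
At n = 15: n-1 = 14, so g_{15} = 1 + 210 + 728 = 939.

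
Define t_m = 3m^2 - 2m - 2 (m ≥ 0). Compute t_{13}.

t_{13} = 3·13^2 - 2·13 - 2 = 479.

479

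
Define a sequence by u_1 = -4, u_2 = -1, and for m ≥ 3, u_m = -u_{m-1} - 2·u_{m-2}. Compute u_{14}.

Step forward from the initial values:
u_3 = 9, u_4 = -7, u_5 = -11, …, u_{11} = -147, u_{12} = 65, u_{13} = 229, u_{14} = -359.

-359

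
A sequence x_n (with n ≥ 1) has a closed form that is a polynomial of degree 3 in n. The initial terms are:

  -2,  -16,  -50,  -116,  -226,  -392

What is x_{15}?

1st diffs: -14, -34, -66, -110, -166.
2nd diffs: -20, -32, -44, -56.
3rd diffs: -12, -12, -12 (constant).
Newton forward-difference form: x_n = -2 + (-14)·C(n-1,1) + (-20)·C(n-1,2) + (-12)·C(n-1,3).
At n = 15: n-1 = 14, so x_{15} = -2 - 196 - 1820 - 4368 = -6386.

-6386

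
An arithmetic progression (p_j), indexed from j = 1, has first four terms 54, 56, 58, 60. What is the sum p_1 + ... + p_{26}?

2054

Common difference d = 2.
p_j = 54 + (j - 1)·2.
p_{26} = 104; S = 26·(54 + 104)/2 = 2054.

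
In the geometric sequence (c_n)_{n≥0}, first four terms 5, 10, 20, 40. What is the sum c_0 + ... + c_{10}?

10235

Common ratio r = 2.
c_n = 5·2^(n-0).
S = 5·(2^11 - 1)/(2 - 1) = 5·(2048 - 1)/(1) = 10235.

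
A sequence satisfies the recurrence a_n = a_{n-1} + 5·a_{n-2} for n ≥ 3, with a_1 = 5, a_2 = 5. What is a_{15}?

5314830

Step forward from the initial values:
a_3 = 30;  a_4 = 55;  a_5 = 205;  …;  a_{12} = 242880;  a_{13} = 683405;  a_{14} = 1897805;  a_{15} = 5314830.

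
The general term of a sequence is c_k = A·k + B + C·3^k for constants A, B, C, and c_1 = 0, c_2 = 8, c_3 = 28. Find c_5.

The three given values yield: A + B + 3C = 0; 2A + B + 9C = 8; 3A + B + 27C = 28.
Subtracting the first from the second: A + 6C = 8.
Subtracting the second from the third: A + 18C = 20.
Solving: C = 1, A = 2, then B = -5.
Therefore c_5 = 10 + (-5) + 1·243 = 248.

248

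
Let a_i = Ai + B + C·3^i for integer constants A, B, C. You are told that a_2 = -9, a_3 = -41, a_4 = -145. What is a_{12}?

-1062833

Plug in i = 2, 3, 4: 2A + B + 9C = -9; 3A + B + 27C = -41; 4A + B + 81C = -145.
Subtracting the first from the second: A + 18C = -32.
Subtracting the second from the third: A + 54C = -104.
Solving: C = -2, A = 4, then B = 1.
Therefore a_{12} = 48 + 1 + (-2)·531441 = -1062833.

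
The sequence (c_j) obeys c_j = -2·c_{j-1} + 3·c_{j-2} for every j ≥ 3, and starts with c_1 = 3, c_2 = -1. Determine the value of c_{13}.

531443

Applying the relation repeatedly:
c_3 = 11  c_4 = -25  c_5 = 83  …  c_{10} = -19681  c_{11} = 59051  c_{12} = -177145  c_{13} = 531443.
(Characteristic roots are 1 and -3.)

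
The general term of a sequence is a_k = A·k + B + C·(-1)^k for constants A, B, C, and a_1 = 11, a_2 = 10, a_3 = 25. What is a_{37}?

The three given values yield: A + B - C = 11; 2A + B + C = 10; 3A + B - C = 25.
Subtracting the first from the second: A + 2C = -1.
Subtracting the second from the third: A - 2C = 15.
Solving: C = -4, A = 7, then B = 0.
So a_k = 7·k + 0 + (-4)·(-1)^k; at k=37 this is 263.

263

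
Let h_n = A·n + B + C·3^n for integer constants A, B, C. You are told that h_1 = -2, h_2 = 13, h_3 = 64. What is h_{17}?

387420430

Plug in n = 1, 2, 3: A + B + 3C = -2; 2A + B + 9C = 13; 3A + B + 27C = 64.
Subtracting the first from the second: A + 6C = 15.
Subtracting the second from the third: A + 18C = 51.
Solving: C = 3, A = -3, then B = -8.
Hence h_{17} = -3·17 + (-8) + 3·129140163 = 387420430.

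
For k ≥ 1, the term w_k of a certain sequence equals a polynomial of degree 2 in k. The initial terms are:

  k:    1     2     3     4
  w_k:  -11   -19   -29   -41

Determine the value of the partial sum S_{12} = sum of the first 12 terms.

1st diffs: -8, -10, -12.
2nd diffs: -2, -2 (constant).
So w_k = -k^2 - 5k - 5.
Continuing: …, -55, -71, -89, -109, …, w_{12} = -209.
Summing k = 1..12 (12 terms) gives -1100.

-1100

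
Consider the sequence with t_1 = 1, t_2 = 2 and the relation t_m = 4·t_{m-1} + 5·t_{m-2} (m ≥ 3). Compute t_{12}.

Compute successive terms:
t_3 = 13  t_4 = 62  t_5 = 313  t_6 = 1562  t_7 = 7813  t_8 = 39062  t_9 = 195313  t_{10} = 976562  t_{11} = 4882813  t_{12} = 24414062.
(Characteristic roots are 5 and -1.)

24414062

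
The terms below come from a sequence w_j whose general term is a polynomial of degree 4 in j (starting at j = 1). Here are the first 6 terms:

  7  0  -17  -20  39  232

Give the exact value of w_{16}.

42532

1st diffs: -7, -17, -3, 59, 193.
2nd diffs: -10, 14, 62, 134.
3rd diffs: 24, 48, 72.
4th diffs: 24, 24 (constant).
Newton forward-difference form: w_j = 7 + (-7)·C(j-1,1) + (-10)·C(j-1,2) + 24·C(j-1,3) + 24·C(j-1,4).
At j = 16: j-1 = 15, so w_{16} = 7 - 105 - 1050 + 10920 + 32760 = 42532.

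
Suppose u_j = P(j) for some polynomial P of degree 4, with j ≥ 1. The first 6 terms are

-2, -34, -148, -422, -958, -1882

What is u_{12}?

1st diffs: -32, -114, -274, -536, -924.
2nd diffs: -82, -160, -262, -388.
3rd diffs: -78, -102, -126.
4th diffs: -24, -24 (constant).
Newton forward-difference form: u_j = -2 + (-32)·C(j-1,1) + (-82)·C(j-1,2) + (-78)·C(j-1,3) + (-24)·C(j-1,4).
At j = 12: j-1 = 11, so u_{12} = -2 - 352 - 4510 - 12870 - 7920 = -25654.

-25654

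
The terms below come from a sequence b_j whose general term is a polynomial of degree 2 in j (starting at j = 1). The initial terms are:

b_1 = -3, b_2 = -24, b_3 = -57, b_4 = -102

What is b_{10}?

-624

1st diffs: -21, -33, -45.
2nd diffs: -12, -12 (constant).
Newton forward-difference form: b_j = -3 + (-21)·C(j-1,1) + (-12)·C(j-1,2).
At j = 10: j-1 = 9, so b_{10} = -3 - 189 - 432 = -624.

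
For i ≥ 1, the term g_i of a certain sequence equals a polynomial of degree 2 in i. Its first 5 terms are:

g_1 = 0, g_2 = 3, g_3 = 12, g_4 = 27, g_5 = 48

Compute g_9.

1st diffs: 3, 9, 15, 21.
2nd diffs: 6, 6, 6 (constant).
Newton forward-difference form: g_i = 3·C(i-1,1) + 6·C(i-1,2).
At i = 9: i-1 = 8, so g_9 = 24 + 168 = 192.

192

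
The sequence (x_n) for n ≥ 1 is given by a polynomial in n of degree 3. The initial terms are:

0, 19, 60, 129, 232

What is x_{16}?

1st diffs: 19, 41, 69, 103.
2nd diffs: 22, 28, 34.
3rd diffs: 6, 6 (constant).
So x_n = n^3 + 5n^2 - 3n - 3.
Evaluating at n = 16 gives x_{16} = 5325.

5325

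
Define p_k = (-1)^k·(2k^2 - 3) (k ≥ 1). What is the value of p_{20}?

(-1)^20 = 1; 2k^2 - 3 at k=20 is 797; so p_{20} = 797.

797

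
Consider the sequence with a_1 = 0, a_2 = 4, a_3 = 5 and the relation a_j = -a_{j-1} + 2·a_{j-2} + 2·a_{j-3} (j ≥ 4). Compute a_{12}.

-27

Applying the relation repeatedly:
a_4 = 3, a_5 = 15, a_6 = 1, a_7 = 35, a_8 = -3, a_9 = 75, a_{10} = -11, a_{11} = 155, a_{12} = -27.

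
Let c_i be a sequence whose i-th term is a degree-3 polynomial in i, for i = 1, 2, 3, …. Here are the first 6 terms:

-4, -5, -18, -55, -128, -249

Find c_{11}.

1st diffs: -1, -13, -37, -73, -121.
2nd diffs: -12, -24, -36, -48.
3rd diffs: -12, -12, -12 (constant).
Newton forward-difference form: c_i = -4 + (-1)·C(i-1,1) + (-12)·C(i-1,2) + (-12)·C(i-1,3).
At i = 11: i-1 = 10, so c_{11} = -4 - 10 - 540 - 1440 = -1994.

-1994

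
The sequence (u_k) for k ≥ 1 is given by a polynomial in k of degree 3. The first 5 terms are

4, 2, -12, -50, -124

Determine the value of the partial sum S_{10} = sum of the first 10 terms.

-4010

1st diffs: -2, -14, -38, -74.
2nd diffs: -12, -24, -36.
3rd diffs: -12, -12 (constant).
Newton forward-difference form: u_k = 4 + (-2)·C(k-1,1) + (-12)·C(k-1,2) + (-12)·C(k-1,3).
Continuing: …, -246, -428, -682, -1020, …, u_{10} = -1454.
Summing k = 1..10 (10 terms) gives -4010.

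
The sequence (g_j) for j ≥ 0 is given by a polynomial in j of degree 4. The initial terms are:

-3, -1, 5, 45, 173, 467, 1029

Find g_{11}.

13109

1st diffs: 2, 6, 40, 128, 294, 562.
2nd diffs: 4, 34, 88, 166, 268.
3rd diffs: 30, 54, 78, 102.
4th diffs: 24, 24, 24 (constant).
Newton forward-difference form: g_j = -3 + 2·C(j,1) + 4·C(j,2) + 30·C(j,3) + 24·C(j,4).
At j = 11: j = 11, so g_{11} = -3 + 22 + 220 + 4950 + 7920 = 13109.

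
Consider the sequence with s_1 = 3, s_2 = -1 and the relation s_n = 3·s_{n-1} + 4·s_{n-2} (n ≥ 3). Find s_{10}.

Compute successive terms:
s_3 = 9; s_4 = 23; s_5 = 105; s_6 = 407; s_7 = 1641; s_8 = 6551; s_9 = 26217; s_{10} = 104855.
(Characteristic roots are 4 and -1.)

104855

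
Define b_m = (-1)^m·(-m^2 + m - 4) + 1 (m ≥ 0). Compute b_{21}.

425

(-1)^21 = -1; -m^2 + m - 4 at m=21 is -424; so b_{21} = 425.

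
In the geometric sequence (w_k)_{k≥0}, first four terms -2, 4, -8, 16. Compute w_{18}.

-524288

Common ratio r = -2.
w_k = (-2)·(-2)^(k-0).
w_{18} = (-2)·(-2)^18 = -524288.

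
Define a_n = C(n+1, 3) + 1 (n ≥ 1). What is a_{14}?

456

C(15, 3) = 455, so a_{14} = 456.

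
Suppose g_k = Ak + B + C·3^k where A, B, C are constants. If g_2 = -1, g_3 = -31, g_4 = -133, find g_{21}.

Write the equations: 2A + B + 9C = -1; 3A + B + 27C = -31; 4A + B + 81C = -133.
Subtracting the first from the second: A + 18C = -30.
Subtracting the second from the third: A + 54C = -102.
Solving: C = -2, A = 6, then B = 5.
So g_k = 6·k + 5 + (-2)·3^k; at k=21 this is -20920706275.

-20920706275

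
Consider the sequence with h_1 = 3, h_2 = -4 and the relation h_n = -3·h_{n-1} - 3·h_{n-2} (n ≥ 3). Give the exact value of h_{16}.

h_3 = 3  h_4 = 3  h_5 = -18  …  h_{13} = 2187  h_{14} = -2916  h_{15} = 2187  h_{16} = 2187.

2187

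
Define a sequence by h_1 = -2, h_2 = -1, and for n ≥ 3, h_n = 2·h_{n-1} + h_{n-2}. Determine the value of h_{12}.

-10497

Compute successive terms:
h_3 = -4; h_4 = -9; h_5 = -22; h_6 = -53; h_7 = -128; h_8 = -309; h_9 = -746; h_{10} = -1801; h_{11} = -4348; h_{12} = -10497.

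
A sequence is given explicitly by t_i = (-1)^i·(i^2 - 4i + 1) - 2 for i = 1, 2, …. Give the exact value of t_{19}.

-288

(-1)^19 = -1; i^2 - 4i + 1 at i=19 is 286; so t_{19} = -288.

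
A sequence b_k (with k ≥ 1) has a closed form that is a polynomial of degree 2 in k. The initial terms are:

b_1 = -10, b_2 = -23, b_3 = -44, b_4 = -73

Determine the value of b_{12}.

-593

1st diffs: -13, -21, -29.
2nd diffs: -8, -8 (constant).
Newton forward-difference form: b_k = -10 + (-13)·C(k-1,1) + (-8)·C(k-1,2).
At k = 12: k-1 = 11, so b_{12} = -10 - 143 - 440 = -593.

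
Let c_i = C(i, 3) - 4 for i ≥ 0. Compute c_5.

6

C(5, 3) = 10, so c_5 = 6.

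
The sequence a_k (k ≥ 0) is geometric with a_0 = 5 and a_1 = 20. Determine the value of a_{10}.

5242880

Common ratio r = 4.
a_k = 5·4^(k-0).
a_{10} = 5·4^10 = 5242880.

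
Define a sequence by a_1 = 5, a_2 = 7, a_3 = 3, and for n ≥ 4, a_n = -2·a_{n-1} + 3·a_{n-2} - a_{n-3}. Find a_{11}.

-17138

Applying the relation repeatedly:
a_4 = 10; a_5 = -18; a_6 = 63; a_7 = -190; a_8 = 587; a_9 = -1807; a_{10} = 5565; a_{11} = -17138.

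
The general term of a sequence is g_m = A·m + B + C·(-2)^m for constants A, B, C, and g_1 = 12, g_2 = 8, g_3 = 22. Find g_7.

150

Plug in m = 1, 2, 3: A + B - 2C = 12; 2A + B + 4C = 8; 3A + B - 8C = 22.
Subtracting the first from the second: A + 6C = -4.
Subtracting the second from the third: A - 12C = 14.
Solving: C = -1, A = 2, then B = 8.
So g_m = 2·m + 8 + (-1)·(-2)^m; at m=7 this is 150.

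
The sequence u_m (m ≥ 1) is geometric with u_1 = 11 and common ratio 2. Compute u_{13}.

u_m = 11·2^(m-1).
u_{13} = 11·2^12 = 45056.

45056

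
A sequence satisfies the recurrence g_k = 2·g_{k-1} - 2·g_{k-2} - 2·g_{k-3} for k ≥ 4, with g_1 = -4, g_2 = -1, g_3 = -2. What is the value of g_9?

Applying the relation repeatedly:
g_4 = 6; g_5 = 18; g_6 = 28; g_7 = 8; g_8 = -76; g_9 = -224.

-224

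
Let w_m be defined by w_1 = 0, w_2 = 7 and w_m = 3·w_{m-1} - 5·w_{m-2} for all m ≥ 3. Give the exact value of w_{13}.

w_3 = 21, w_4 = 28, w_5 = -21, …, w_{10} = 5572, w_{11} = 11571, w_{12} = 6853, w_{13} = -37296.

-37296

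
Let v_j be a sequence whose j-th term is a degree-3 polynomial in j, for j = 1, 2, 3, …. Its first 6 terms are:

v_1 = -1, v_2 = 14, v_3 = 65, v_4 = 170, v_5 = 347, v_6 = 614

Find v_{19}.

1st diffs: 15, 51, 105, 177, 267.
2nd diffs: 36, 54, 72, 90.
3rd diffs: 18, 18, 18 (constant).
Newton forward-difference form: v_j = -1 + 15·C(j-1,1) + 36·C(j-1,2) + 18·C(j-1,3).
At j = 19: j-1 = 18, so v_{19} = -1 + 270 + 5508 + 14688 = 20465.

20465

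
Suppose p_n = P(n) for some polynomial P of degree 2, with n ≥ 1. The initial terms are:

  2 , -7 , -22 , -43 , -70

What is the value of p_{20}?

1st diffs: -9, -15, -21, -27.
2nd diffs: -6, -6, -6 (constant).
Newton forward-difference form: p_n = 2 + (-9)·C(n-1,1) + (-6)·C(n-1,2).
At n = 20: n-1 = 19, so p_{20} = 2 - 171 - 1026 = -1195.

-1195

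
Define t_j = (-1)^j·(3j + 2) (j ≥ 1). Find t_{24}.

74

(-1)^24 = 1; 3j + 2 at j=24 is 74; so t_{24} = 74.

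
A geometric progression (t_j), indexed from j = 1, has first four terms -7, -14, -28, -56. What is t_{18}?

Common ratio r = 2.
t_j = (-7)·2^(j-1).
t_{18} = (-7)·2^17 = -917504.

-917504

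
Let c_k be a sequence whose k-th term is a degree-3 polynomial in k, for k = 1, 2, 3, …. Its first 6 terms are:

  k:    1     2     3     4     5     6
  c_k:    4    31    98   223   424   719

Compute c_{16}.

12799

1st diffs: 27, 67, 125, 201, 295.
2nd diffs: 40, 58, 76, 94.
3rd diffs: 18, 18, 18 (constant).
Newton forward-difference form: c_k = 4 + 27·C(k-1,1) + 40·C(k-1,2) + 18·C(k-1,3).
At k = 16: k-1 = 15, so c_{16} = 4 + 405 + 4200 + 8190 = 12799.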